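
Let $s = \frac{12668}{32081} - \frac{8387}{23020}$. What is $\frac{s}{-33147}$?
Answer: $- \frac{22554013}{24479212639140} \approx -9.2135 \cdot 10^{-7}$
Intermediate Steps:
$s = \frac{22554013}{738504620}$ ($s = 12668 \cdot \frac{1}{32081} - \frac{8387}{23020} = \frac{12668}{32081} - \frac{8387}{23020} = \frac{22554013}{738504620} \approx 0.03054$)
$\frac{s}{-33147} = \frac{22554013}{738504620 \left(-33147\right)} = \frac{22554013}{738504620} \left(- \frac{1}{33147}\right) = - \frac{22554013}{24479212639140}$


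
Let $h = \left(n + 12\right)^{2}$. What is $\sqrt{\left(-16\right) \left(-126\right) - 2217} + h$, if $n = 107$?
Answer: $14161 + i \sqrt{201} \approx 14161.0 + 14.177 i$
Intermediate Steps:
$h = 14161$ ($h = \left(107 + 12\right)^{2} = 119^{2} = 14161$)
$\sqrt{\left(-16\right) \left(-126\right) - 2217} + h = \sqrt{\left(-16\right) \left(-126\right) - 2217} + 14161 = \sqrt{2016 - 2217} + 14161 = \sqrt{-201} + 14161 = i \sqrt{201} + 14161 = 14161 + i \sqrt{201}$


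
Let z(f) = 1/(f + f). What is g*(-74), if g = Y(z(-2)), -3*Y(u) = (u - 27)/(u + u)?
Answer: 4033/3 ≈ 1344.3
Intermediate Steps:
z(f) = 1/(2*f)
Y(u) = -(-27 + u)/(6*u) (Y(u) = -(u - 27)/(3*(u + u)) = -(-27 + u)/(3*(2*u)) = -(-27 + u)*1/(2*u)/3 = -(-27 + u)/(6*u))
g = -109/6 (g = (27 - 1/(2*(-2)))/(6*(((½)/(-2)))) = (27 - (-1)/(2*2))/(6*(((½)*(-½)))) = (27 - 1*(-¼))/(6*(-¼)) = (⅙)*(-4)*(27 + ¼) = (⅙)*(-4)*(109/4) = -109/6 ≈ -18.167)
g*(-74) = -109/6*(-74) = 4033/3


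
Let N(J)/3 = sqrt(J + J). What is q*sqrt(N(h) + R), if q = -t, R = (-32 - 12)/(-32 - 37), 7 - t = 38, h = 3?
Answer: 31*sqrt(3036 + 14283*sqrt(6))/69 ≈ 87.605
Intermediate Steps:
N(J) = 3*sqrt(2)*sqrt(J) (N(J) = 3*sqrt(J + J) = 3*sqrt(2*J) = 3*(sqrt(2)*sqrt(J)) = 3*sqrt(2)*sqrt(J))
t = -31 (t = 7 - 1*38 = 7 - 38 = -31)
R = 44/69 (R = -44/(-69) = -44*(-1/69) = 44/69 ≈ 0.63768)
q = 31 (q = -1*(-31) = 31)
q*sqrt(N(h) + R) = 31*sqrt(3*sqrt(2)*sqrt(3) + 44/69) = 31*sqrt(3*sqrt(6) + 44/69) = 31*sqrt(44/69 + 3*sqrt(6))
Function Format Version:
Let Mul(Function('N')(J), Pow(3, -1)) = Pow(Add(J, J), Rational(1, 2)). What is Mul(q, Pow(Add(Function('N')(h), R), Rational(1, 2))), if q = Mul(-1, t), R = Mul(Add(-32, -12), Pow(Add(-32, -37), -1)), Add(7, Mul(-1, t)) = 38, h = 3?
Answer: Mul(Rational(31, 69), Pow(Add(3036, Mul(14283, Pow(6, Rational(1, 2)))), Rational(1, 2))) ≈ 87.605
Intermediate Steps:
Function('N')(J) = Mul(3, Pow(2, Rational(1, 2)), Pow(J, Rational(1, 2))) (Function('N')(J) = Mul(3, Pow(Add(J, J), Rational(1, 2))) = Mul(3, Pow(Mul(2, J), Rational(1, 2))) = Mul(3, Mul(Pow(2, Rational(1, 2)), Pow(J, Rational(1, 2)))) = Mul(3, Pow(2, Rational(1, 2)), Pow(J, Rational(1, 2))))
t = -31 (t = Add(7, Mul(-1, 38)) = Add(7, -38) = -31)
R = Rational(44, 69) (R = Mul(-44, Pow(-69, -1)) = Mul(-44, Rational(-1, 69)) = Rational(44, 69) ≈ 0.63768)
q = 31 (q = Mul(-1, -31) = 31)
Mul(q, Pow(Add(Function('N')(h), R), Rational(1, 2))) = Mul(31, Pow(Add(Mul(3, Pow(2, Rational(1, 2)), Pow(3, Rational(1, 2))), Rational(44, 69)), Rational(1, 2))) = Mul(31, Pow(Add(Mul(3, Pow(6, Rational(1, 2))), Rational(44, 69)), Rational(1, 2))) = Mul(31, Pow(Add(Rational(44, 69), Mul(3, Pow(6, Rational(1, 2)))), Rational(1, 2)))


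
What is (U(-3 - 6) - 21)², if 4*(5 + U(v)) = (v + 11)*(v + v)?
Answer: 1225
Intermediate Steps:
U(v) = -5 + v*(11 + v)/2 (U(v) = -5 + ((v + 11)*(v + v))/4 = -5 + ((11 + v)*(2*v))/4 = -5 + (2*v*(11 + v))/4 = -5 + v*(11 + v)/2)
(U(-3 - 6) - 21)² = ((-5 + (-3 - 6)²/2 + 11*(-3 - 6)/2) - 21)² = ((-5 + (½)*(-9)² + (11/2)*(-9)) - 21)² = ((-5 + (½)*81 - 99/2) - 21)² = ((-5 + 81/2 - 99/2) - 21)² = (-14 - 21)² = (-35)² = 1225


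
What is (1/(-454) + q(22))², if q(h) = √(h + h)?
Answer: 9069105/206116 - 2*√11/227 ≈ 43.971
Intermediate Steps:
q(h) = √2*√h (q(h) = √(2*h) = √2*√h)
(1/(-454) + q(22))² = (1/(-454) + √2*√22)² = (-1/454 + 2*√11)²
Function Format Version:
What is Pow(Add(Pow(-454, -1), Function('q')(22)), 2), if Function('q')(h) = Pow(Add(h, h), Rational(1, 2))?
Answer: Add(Rational(9069105, 206116), Mul(Rational(-2, 227), Pow(11, Rational(1, 2)))) ≈ 43.971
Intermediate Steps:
Function('q')(h) = Mul(Pow(2, Rational(1, 2)), Pow(h, Rational(1, 2))) (Function('q')(h) = Pow(Mul(2, h), Rational(1, 2)) = Mul(Pow(2, Rational(1, 2)), Pow(h, Rational(1, 2))))
Pow(Add(Pow(-454, -1), Function('q')(22)), 2) = Pow(Add(Pow(-454, -1), Mul(Pow(2, Rational(1, 2)), Pow(22, Rational(1, 2)))), 2) = Pow(Add(Rational(-1, 454), Mul(2, Pow(11, Rational(1, 2)))), 2)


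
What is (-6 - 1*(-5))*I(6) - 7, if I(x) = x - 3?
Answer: -10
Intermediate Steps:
I(x) = -3 + x
(-6 - 1*(-5))*I(6) - 7 = (-6 - 1*(-5))*(-3 + 6) - 7 = (-6 + 5)*3 - 7 = -1*3 - 7 = -3 - 7 = -10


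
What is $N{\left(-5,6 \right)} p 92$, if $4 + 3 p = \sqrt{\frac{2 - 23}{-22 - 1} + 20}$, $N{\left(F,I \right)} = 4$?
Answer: $- \frac{1472}{3} + \frac{16 \sqrt{11063}}{3} \approx 70.298$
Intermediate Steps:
$p = - \frac{4}{3} + \frac{\sqrt{11063}}{69}$ ($p = - \frac{4}{3} + \frac{\sqrt{\frac{2 - 23}{-22 - 1} + 20}}{3} = - \frac{4}{3} + \frac{\sqrt{- \frac{21}{-22 + \left(-1 + 0\right)} + 20}}{3} = - \frac{4}{3} + \frac{\sqrt{- \frac{21}{-22 - 1} + 20}}{3} = - \frac{4}{3} + \frac{\sqrt{- \frac{21}{-23} + 20}}{3} = - \frac{4}{3} + \frac{\sqrt{\left(-21\right) \left(- \frac{1}{23}\right) + 20}}{3} = - \frac{4}{3} + \frac{\sqrt{\frac{21}{23} + 20}}{3} = - \frac{4}{3} + \frac{\sqrt{\frac{481}{23}}}{3} = - \frac{4}{3} + \frac{\frac{1}{23} \sqrt{11063}}{3} = - \frac{4}{3} + \frac{\sqrt{11063}}{69} \approx 0.19103$)
$N{\left(-5,6 \right)} p 92 = 4 \left(- \frac{4}{3} + \frac{\sqrt{11063}}{69}\right) 92 = \left(- \frac{16}{3} + \frac{4 \sqrt{11063}}{69}\right) 92 = - \frac{1472}{3} + \frac{16 \sqrt{11063}}{3}$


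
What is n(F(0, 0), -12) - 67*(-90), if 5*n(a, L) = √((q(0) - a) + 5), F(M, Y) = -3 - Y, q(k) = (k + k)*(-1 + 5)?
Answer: 6030 + 2*√2/5 ≈ 6030.6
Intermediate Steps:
q(k) = 8*k (q(k) = (2*k)*4 = 8*k)
n(a, L) = √(5 - a)/5 (n(a, L) = √((8*0 - a) + 5)/5 = √((0 - a) + 5)/5 = √(-a + 5)/5 = √(5 - a)/5)
n(F(0, 0), -12) - 67*(-90) = √(5 - (-3 - 1*0))/5 - 67*(-90) = √(5 - (-3 + 0))/5 + 6030 = √(5 - 1*(-3))/5 + 6030 = √(5 + 3)/5 + 6030 = √8/5 + 6030 = (2*√2)/5 + 6030 = 2*√2/5 + 6030 = 6030 + 2*√2/5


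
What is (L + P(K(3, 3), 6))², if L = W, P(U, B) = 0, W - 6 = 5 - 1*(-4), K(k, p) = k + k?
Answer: 225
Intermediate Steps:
K(k, p) = 2*k
W = 15 (W = 6 + (5 - 1*(-4)) = 6 + (5 + 4) = 6 + 9 = 15)
L = 15
(L + P(K(3, 3), 6))² = (15 + 0)² = 15² = 225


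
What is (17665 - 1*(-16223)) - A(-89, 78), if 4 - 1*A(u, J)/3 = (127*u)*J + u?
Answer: -2611293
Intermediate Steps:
A(u, J) = 12 - 3*u - 381*J*u (A(u, J) = 12 - 3*((127*u)*J + u) = 12 - 3*(127*J*u + u) = 12 - 3*(u + 127*J*u) = 12 + (-3*u - 381*J*u) = 12 - 3*u - 381*J*u)
(17665 - 1*(-16223)) - A(-89, 78) = (17665 - 1*(-16223)) - (12 - 3*(-89) - 381*78*(-89)) = (17665 + 16223) - (12 + 267 + 2644902) = 33888 - 1*2645181 = 33888 - 2645181 = -2611293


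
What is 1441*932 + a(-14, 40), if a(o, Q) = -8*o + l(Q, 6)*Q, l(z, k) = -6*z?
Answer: 1333524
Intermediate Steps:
a(o, Q) = -8*o - 6*Q² (a(o, Q) = -8*o + (-6*Q)*Q = -8*o - 6*Q²)
1441*932 + a(-14, 40) = 1441*932 + (-8*(-14) - 6*40²) = 1343012 + (112 - 6*1600) = 1343012 + (112 - 9600) = 1343012 - 9488 = 1333524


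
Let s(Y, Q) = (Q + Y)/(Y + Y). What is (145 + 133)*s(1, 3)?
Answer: 556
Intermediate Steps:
s(Y, Q) = (Q + Y)/(2*Y) (s(Y, Q) = (Q + Y)/((2*Y)) = (Q + Y)*(1/(2*Y)) = (Q + Y)/(2*Y))
(145 + 133)*s(1, 3) = (145 + 133)*((1/2)*(3 + 1)/1) = 278*((1/2)*1*4) = 278*2 = 556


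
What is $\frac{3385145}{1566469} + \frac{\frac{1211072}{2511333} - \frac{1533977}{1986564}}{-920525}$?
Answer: $\frac{5182013462832734847238759}{2397965896289298076839900} \approx 2.161$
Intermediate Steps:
$\frac{3385145}{1566469} + \frac{\frac{1211072}{2511333} - \frac{1533977}{1986564}}{-920525} = 3385145 \cdot \frac{1}{1566469} + \left(1211072 \cdot \frac{1}{2511333} - \frac{1533977}{1986564}\right) \left(- \frac{1}{920525}\right) = \frac{3385145}{1566469} + \left(\frac{1211072}{2511333} - \frac{1533977}{1986564}\right) \left(- \frac{1}{920525}\right) = \frac{3385145}{1566469} - - \frac{482151674911}{1530809672128397100} = \frac{3385145}{1566469} + \frac{482151674911}{1530809672128397100} = \frac{5182013462832734847238759}{2397965896289298076839900}$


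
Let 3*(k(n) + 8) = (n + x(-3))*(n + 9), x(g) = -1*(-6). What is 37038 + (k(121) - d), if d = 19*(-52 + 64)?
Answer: 126916/3 ≈ 42305.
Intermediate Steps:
x(g) = 6
k(n) = -8 + (6 + n)*(9 + n)/3 (k(n) = -8 + ((n + 6)*(n + 9))/3 = -8 + ((6 + n)*(9 + n))/3 = -8 + (6 + n)*(9 + n)/3)
d = 228 (d = 19*12 = 228)
37038 + (k(121) - d) = 37038 + ((10 + 5*121 + (⅓)*121²) - 1*228) = 37038 + ((10 + 605 + (⅓)*14641) - 228) = 37038 + ((10 + 605 + 14641/3) - 228) = 37038 + (16486/3 - 228) = 37038 + 15802/3 = 126916/3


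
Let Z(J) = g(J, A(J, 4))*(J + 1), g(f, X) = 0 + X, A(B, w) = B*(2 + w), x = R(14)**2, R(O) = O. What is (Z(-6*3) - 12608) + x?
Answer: -10576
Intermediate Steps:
x = 196 (x = 14**2 = 196)
g(f, X) = X
Z(J) = 6*J*(1 + J) (Z(J) = (J*(2 + 4))*(J + 1) = (J*6)*(1 + J) = (6*J)*(1 + J) = 6*J*(1 + J))
(Z(-6*3) - 12608) + x = (6*(-6*3)*(1 - 6*3) - 12608) + 196 = (6*(-18)*(1 - 18) - 12608) + 196 = (6*(-18)*(-17) - 12608) + 196 = (1836 - 12608) + 196 = -10772 + 196 = -10576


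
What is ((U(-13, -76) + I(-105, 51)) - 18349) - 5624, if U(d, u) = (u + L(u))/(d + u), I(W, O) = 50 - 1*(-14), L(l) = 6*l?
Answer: -2127369/89 ≈ -23903.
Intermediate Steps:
I(W, O) = 64 (I(W, O) = 50 + 14 = 64)
U(d, u) = 7*u/(d + u) (U(d, u) = (u + 6*u)/(d + u) = (7*u)/(d + u) = 7*u/(d + u))
((U(-13, -76) + I(-105, 51)) - 18349) - 5624 = ((7*(-76)/(-13 - 76) + 64) - 18349) - 5624 = ((7*(-76)/(-89) + 64) - 18349) - 5624 = ((7*(-76)*(-1/89) + 64) - 18349) - 5624 = ((532/89 + 64) - 18349) - 5624 = (6228/89 - 18349) - 5624 = -1626833/89 - 5624 = -2127369/89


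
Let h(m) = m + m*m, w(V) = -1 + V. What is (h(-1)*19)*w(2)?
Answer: 0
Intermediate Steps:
h(m) = m + m²
(h(-1)*19)*w(2) = (-(1 - 1)*19)*(-1 + 2) = (-1*0*19)*1 = (0*19)*1 = 0*1 = 0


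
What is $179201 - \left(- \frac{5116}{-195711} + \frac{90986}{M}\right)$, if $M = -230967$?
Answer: $\frac{2700133486248937}{15067594179} \approx 1.792 \cdot 10^{5}$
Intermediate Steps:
$179201 - \left(- \frac{5116}{-195711} + \frac{90986}{M}\right) = 179201 - \left(- \frac{5116}{-195711} + \frac{90986}{-230967}\right) = 179201 - \left(\left(-5116\right) \left(- \frac{1}{195711}\right) + 90986 \left(- \frac{1}{230967}\right)\right) = 179201 - \left(\frac{5116}{195711} - \frac{90986}{230967}\right) = 179201 - - \frac{5541777958}{15067594179} = 179201 + \frac{5541777958}{15067594179} = \frac{2700133486248937}{15067594179}$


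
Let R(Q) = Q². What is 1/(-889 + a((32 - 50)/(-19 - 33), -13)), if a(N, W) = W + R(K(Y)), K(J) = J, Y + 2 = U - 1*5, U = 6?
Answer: -1/901 ≈ -0.0011099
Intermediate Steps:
Y = -1 (Y = -2 + (6 - 1*5) = -2 + (6 - 5) = -2 + 1 = -1)
a(N, W) = 1 + W (a(N, W) = W + (-1)² = W + 1 = 1 + W)
1/(-889 + a((32 - 50)/(-19 - 33), -13)) = 1/(-889 + (1 - 13)) = 1/(-889 - 12) = 1/(-901) = -1/901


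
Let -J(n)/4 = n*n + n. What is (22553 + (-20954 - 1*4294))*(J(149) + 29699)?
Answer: 160894195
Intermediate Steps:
J(n) = -4*n - 4*n² (J(n) = -4*(n*n + n) = -4*(n² + n) = -4*(n + n²) = -4*n - 4*n²)
(22553 + (-20954 - 1*4294))*(J(149) + 29699) = (22553 + (-20954 - 1*4294))*(-4*149*(1 + 149) + 29699) = (22553 + (-20954 - 4294))*(-4*149*150 + 29699) = (22553 - 25248)*(-89400 + 29699) = -2695*(-59701) = 160894195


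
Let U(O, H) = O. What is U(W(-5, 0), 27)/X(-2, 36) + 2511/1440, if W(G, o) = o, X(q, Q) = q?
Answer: 279/160 ≈ 1.7437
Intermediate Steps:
U(W(-5, 0), 27)/X(-2, 36) + 2511/1440 = 0/(-2) + 2511/1440 = 0*(-1/2) + 2511*(1/1440) = 0 + 279/160 = 279/160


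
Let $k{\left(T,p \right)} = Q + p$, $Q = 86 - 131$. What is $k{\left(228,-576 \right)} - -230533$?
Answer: $229912$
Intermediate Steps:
$Q = -45$ ($Q = 86 - 131 = -45$)
$k{\left(T,p \right)} = -45 + p$
$k{\left(228,-576 \right)} - -230533 = \left(-45 - 576\right) - -230533 = -621 + 230533 = 229912$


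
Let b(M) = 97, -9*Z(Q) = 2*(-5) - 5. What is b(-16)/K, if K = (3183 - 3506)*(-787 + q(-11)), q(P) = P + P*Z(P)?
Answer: 291/791027 ≈ 0.00036788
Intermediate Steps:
Z(Q) = 5/3 (Z(Q) = -(2*(-5) - 5)/9 = -(-10 - 5)/9 = -⅑*(-15) = 5/3)
q(P) = 8*P/3 (q(P) = P + P*(5/3) = P + 5*P/3 = 8*P/3)
K = 791027/3 (K = (3183 - 3506)*(-787 + (8/3)*(-11)) = -323*(-787 - 88/3) = -323*(-2449/3) = 791027/3 ≈ 2.6368e+5)
b(-16)/K = 97/(791027/3) = 97*(3/791027) = 291/791027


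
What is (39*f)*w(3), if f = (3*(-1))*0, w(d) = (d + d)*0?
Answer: 0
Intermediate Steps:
w(d) = 0 (w(d) = (2*d)*0 = 0)
f = 0 (f = -3*0 = 0)
(39*f)*w(3) = (39*0)*0 = 0*0 = 0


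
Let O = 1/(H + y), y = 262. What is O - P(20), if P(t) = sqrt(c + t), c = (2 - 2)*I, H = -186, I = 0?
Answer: 1/76 - 2*sqrt(5) ≈ -4.4590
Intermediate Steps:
c = 0 (c = (2 - 2)*0 = 0*0 = 0)
O = 1/76 (O = 1/(-186 + 262) = 1/76 ≈ 0.013158)
P(t) = sqrt(t) (P(t) = sqrt(0 + t) = sqrt(t))
O - P(20) = 1/76 - sqrt(20) = 1/76 - 2*sqrt(5)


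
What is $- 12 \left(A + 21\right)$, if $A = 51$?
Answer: $-864$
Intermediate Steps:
$- 12 \left(A + 21\right) = - 12 \left(51 + 21\right) = \left(-12\right) 72 = -864$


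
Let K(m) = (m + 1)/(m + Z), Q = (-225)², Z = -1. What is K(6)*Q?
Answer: 70875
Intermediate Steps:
Q = 50625
K(m) = (1 + m)/(-1 + m) (K(m) = (m + 1)/(m - 1) = (1 + m)/(-1 + m))
K(6)*Q = ((1 + 6)/(-1 + 6))*50625 = (7/5)*50625 = 70875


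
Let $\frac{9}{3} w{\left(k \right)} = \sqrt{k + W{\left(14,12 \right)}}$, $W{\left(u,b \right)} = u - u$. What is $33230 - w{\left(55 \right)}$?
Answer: $33230 - \frac{\sqrt{55}}{3} \approx 33228.0$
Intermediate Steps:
$W{\left(u,b \right)} = 0$
$w{\left(k \right)} = \frac{\sqrt{k}}{3}$ ($w{\left(k \right)} = \frac{\sqrt{k + 0}}{3} = \frac{\sqrt{k}}{3}$)
$33230 - w{\left(55 \right)} = 33230 - \frac{\sqrt{55}}{3}$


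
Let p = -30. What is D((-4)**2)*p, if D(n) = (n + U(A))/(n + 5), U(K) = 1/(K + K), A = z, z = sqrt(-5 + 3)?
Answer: -160/7 + 5*I*sqrt(2)/14 ≈ -22.857 + 0.50508*I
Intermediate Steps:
z = I*sqrt(2) (z = sqrt(-2) = I*sqrt(2) ≈ 1.4142*I)
A = I*sqrt(2) ≈ 1.4142*I
U(K) = 1/(2*K)
D(n) = (n - I*sqrt(2)/4)/(5 + n) (D(n) = (n + 1/(2*((I*sqrt(2)))))/(n + 5) = (n + (-I*sqrt(2)/2)/2)/(5 + n) = (n - I*sqrt(2)/4)/(5 + n))
D((-4)**2)*p = (((-4)**2 - I*sqrt(2)/4)/(5 + (-4)**2))*(-30) = ((16 - I*sqrt(2)/4)/(5 + 16))*(-30) = ((16 - I*sqrt(2)/4)/21)*(-30) = (16/21 - I*sqrt(2)/84)*(-30) = -160/7 + 5*I*sqrt(2)/14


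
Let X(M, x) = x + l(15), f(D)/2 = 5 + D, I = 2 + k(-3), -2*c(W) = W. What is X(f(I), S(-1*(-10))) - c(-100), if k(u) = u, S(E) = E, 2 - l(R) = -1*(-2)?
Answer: -40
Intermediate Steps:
l(R) = 0 (l(R) = 2 - (-1)*(-2) = 2 - 1*2 = 2 - 2 = 0)
c(W) = -W/2
I = -1 (I = 2 - 3 = -1)
f(D) = 10 + 2*D (f(D) = 2*(5 + D) = 10 + 2*D)
X(M, x) = x (X(M, x) = x + 0 = x)
X(f(I), S(-1*(-10))) - c(-100) = -1*(-10) - (-1)*(-100)/2 = 10 - 1*50 = 10 - 50 = -40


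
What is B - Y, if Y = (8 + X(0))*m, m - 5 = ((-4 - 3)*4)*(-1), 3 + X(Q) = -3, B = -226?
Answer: -292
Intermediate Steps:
X(Q) = -6 (X(Q) = -3 - 3 = -6)
m = 33 (m = 5 + ((-4 - 3)*4)*(-1) = 5 - 7*4*(-1) = 5 - 28*(-1) = 5 + 28 = 33)
Y = 66 (Y = (8 - 6)*33 = 2*33 = 66)
B - Y = -226 - 1*66 = -226 - 66 = -292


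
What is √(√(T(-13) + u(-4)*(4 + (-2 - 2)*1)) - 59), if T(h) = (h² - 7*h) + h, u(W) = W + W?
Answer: √(-59 + √247) ≈ 6.579*I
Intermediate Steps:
u(W) = 2*W
T(h) = h² - 6*h
√(√(T(-13) + u(-4)*(4 + (-2 - 2)*1)) - 59) = √(√(-13*(-6 - 13) + (2*(-4))*(4 + (-2 - 2)*1)) - 59) = √(√(-13*(-19) - 8*(4 - 4*1)) - 59) = √(√(247 - 8*(4 - 4)) - 59) = √(√(247 - 8*0) - 59) = √(√(247 + 0) - 59) = √(√247 - 59) = √(-59 + √247)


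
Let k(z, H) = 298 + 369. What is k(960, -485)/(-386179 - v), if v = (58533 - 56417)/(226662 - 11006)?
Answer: -35960638/20820455135 ≈ -0.0017272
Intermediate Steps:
k(z, H) = 667
v = 529/53914 (v = 2116/215656 = 2116*(1/215656) = 529/53914 ≈ 0.0098119)
k(960, -485)/(-386179 - v) = 667/(-386179 - 1*529/53914) = 667/(-386179 - 529/53914) = 667/(-20820455135/53914) = 667*(-53914/20820455135) = -35960638/20820455135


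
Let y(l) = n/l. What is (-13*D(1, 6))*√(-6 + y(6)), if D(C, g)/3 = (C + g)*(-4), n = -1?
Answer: 182*I*√222 ≈ 2711.7*I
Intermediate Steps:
D(C, g) = -12*C - 12*g (D(C, g) = 3*((C + g)*(-4)) = 3*(-4*C - 4*g) = -12*C - 12*g)
y(l) = -1/l
(-13*D(1, 6))*√(-6 + y(6)) = (-13*(-12*1 - 12*6))*√(-6 - 1/6) = (-13*(-12 - 72))*√(-6 - 1*⅙) = (-13*(-84))*√(-6 - ⅙) = 1092*√(-37/6) = 1092*(I*√222/6) = 182*I*√222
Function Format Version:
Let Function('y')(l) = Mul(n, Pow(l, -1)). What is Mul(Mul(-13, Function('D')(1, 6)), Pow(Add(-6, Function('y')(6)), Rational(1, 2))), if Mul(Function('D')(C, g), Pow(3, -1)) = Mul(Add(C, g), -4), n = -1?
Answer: Mul(182, I, Pow(222, Rational(1, 2))) ≈ Mul(2711.7, I)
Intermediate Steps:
Function('D')(C, g) = Add(Mul(-12, C), Mul(-12, g)) (Function('D')(C, g) = Mul(3, Mul(Add(C, g), -4)) = Mul(3, Add(Mul(-4, C), Mul(-4, g))) = Add(Mul(-12, C), Mul(-12, g)))
Function('y')(l) = Mul(-1, Pow(l, -1))
Mul(Mul(-13, Function('D')(1, 6)), Pow(Add(-6, Function('y')(6)), Rational(1, 2))) = Mul(Mul(-13, Add(Mul(-12, 1), Mul(-12, 6))), Pow(Add(-6, Mul(-1, Pow(6, -1))), Rational(1, 2))) = Mul(Mul(-13, Add(-12, -72)), Pow(Add(-6, Mul(-1, Rational(1, 6))), Rational(1, 2))) = Mul(Mul(-13, -84), Pow(Add(-6, Rational(-1, 6)), Rational(1, 2))) = Mul(1092, Pow(Rational(-37, 6), Rational(1, 2))) = Mul(1092, Mul(Rational(1, 6), I, Pow(222, Rational(1, 2)))) = Mul(182, I, Pow(222, Rational(1, 2)))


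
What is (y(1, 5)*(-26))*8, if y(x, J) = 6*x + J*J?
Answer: -6448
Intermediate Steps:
y(x, J) = J² + 6*x (y(x, J) = 6*x + J² = J² + 6*x)
(y(1, 5)*(-26))*8 = ((5² + 6*1)*(-26))*8 = ((25 + 6)*(-26))*8 = (31*(-26))*8 = -806*8 = -6448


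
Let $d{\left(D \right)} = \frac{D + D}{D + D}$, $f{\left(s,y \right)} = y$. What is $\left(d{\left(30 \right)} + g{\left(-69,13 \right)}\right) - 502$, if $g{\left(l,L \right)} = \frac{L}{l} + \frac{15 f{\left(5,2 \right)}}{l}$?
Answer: $- \frac{34612}{69} \approx -501.62$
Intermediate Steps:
$g{\left(l,L \right)} = \frac{30}{l} + \frac{L}{l}$ ($g{\left(l,L \right)} = \frac{L}{l} + \frac{15 \cdot 2}{l} = \frac{L}{l} + \frac{30}{l} = \frac{30}{l} + \frac{L}{l}$)
$d{\left(D \right)} = 1$ ($d{\left(D \right)} = \frac{2 D}{2 D} = 2 D \frac{1}{2 D} = 1$)
$\left(d{\left(30 \right)} + g{\left(-69,13 \right)}\right) - 502 = \left(1 + \frac{30 + 13}{-69}\right) - 502 = \left(1 - \frac{43}{69}\right) - 502 = \frac{26}{69} - 502 = - \frac{34612}{69}$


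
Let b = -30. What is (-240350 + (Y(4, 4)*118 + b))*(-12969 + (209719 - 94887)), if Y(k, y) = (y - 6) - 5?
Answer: -24569966778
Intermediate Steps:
Y(k, y) = -11 + y (Y(k, y) = (-6 + y) - 5 = -11 + y)
(-240350 + (Y(4, 4)*118 + b))*(-12969 + (209719 - 94887)) = (-240350 + ((-11 + 4)*118 - 30))*(-12969 + (209719 - 94887)) = (-240350 + (-7*118 - 30))*(-12969 + 114832) = (-240350 + (-826 - 30))*101863 = (-240350 - 856)*101863 = -241206*101863 = -24569966778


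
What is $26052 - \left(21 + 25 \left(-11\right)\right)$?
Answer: $26306$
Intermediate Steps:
$26052 - \left(21 + 25 \left(-11\right)\right) = 26052 - \left(21 - 275\right) = 26052 - -254 = 26052 + 254 = 26306$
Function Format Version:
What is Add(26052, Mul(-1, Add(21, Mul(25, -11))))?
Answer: 26306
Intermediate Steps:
Add(26052, Mul(-1, Add(21, Mul(25, -11)))) = Add(26052, Mul(-1, Add(21, -275))) = Add(26052, Mul(-1, -254)) = Add(26052, 254) = 26306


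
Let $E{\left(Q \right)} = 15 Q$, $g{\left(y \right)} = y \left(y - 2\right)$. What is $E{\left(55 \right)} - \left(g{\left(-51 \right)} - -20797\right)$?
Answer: $-22675$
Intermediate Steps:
$g{\left(y \right)} = y \left(-2 + y\right)$
$E{\left(55 \right)} - \left(g{\left(-51 \right)} - -20797\right) = 15 \cdot 55 - \left(- 51 \left(-2 - 51\right) - -20797\right) = 825 - \left(\left(-51\right) \left(-53\right) + 20797\right) = 825 - \left(2703 + 20797\right) = 825 - 23500 = -22675$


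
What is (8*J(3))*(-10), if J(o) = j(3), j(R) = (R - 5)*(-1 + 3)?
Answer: 320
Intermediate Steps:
j(R) = -10 + 2*R (j(R) = (-5 + R)*2 = -10 + 2*R)
J(o) = -4 (J(o) = -10 + 2*3 = -10 + 6 = -4)
(8*J(3))*(-10) = (8*(-4))*(-10) = -32*(-10) = 320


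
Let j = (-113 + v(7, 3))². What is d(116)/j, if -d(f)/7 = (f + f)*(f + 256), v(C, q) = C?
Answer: -151032/2809 ≈ -53.767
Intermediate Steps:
d(f) = -14*f*(256 + f) (d(f) = -7*(f + f)*(f + 256) = -7*2*f*(256 + f) = -14*f*(256 + f))
j = 11236 (j = (-113 + 7)² = (-106)² = 11236)
d(116)/j = -14*116*(256 + 116)/11236 = -14*116*372*(1/11236) = -604128*1/11236 = -151032/2809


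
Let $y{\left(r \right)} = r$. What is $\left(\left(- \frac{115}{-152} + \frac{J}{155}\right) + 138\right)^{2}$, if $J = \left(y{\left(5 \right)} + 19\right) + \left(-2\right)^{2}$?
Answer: $\frac{10714892236321}{555073600} \approx 19304.0$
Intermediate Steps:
$J = 28$ ($J = \left(5 + 19\right) + \left(-2\right)^{2} = 24 + 4 = 28$)
$\left(\left(- \frac{115}{-152} + \frac{J}{155}\right) + 138\right)^{2} = \left(\left(- \frac{115}{-152} + \frac{28}{155}\right) + 138\right)^{2} = \left(\left(\left(-115\right) \left(- \frac{1}{152}\right) + 28 \cdot \frac{1}{155}\right) + 138\right)^{2} = \left(\left(\frac{115}{152} + \frac{28}{155}\right) + 138\right)^{2} = \left(\frac{22081}{23560} + 138\right)^{2} = \left(\frac{3273361}{23560}\right)^{2} = \frac{10714892236321}{555073600}$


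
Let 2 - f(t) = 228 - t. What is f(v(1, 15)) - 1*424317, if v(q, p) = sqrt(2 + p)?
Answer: -424543 + sqrt(17) ≈ -4.2454e+5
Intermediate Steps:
f(t) = -226 + t (f(t) = 2 - (228 - t) = 2 + (-228 + t) = -226 + t)
f(v(1, 15)) - 1*424317 = (-226 + sqrt(2 + 15)) - 1*424317 = (-226 + sqrt(17)) - 424317 = -424543 + sqrt(17)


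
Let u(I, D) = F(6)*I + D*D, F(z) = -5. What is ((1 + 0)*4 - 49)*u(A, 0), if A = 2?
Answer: 450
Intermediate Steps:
u(I, D) = D**2 - 5*I (u(I, D) = -5*I + D*D = -5*I + D**2 = D**2 - 5*I)
((1 + 0)*4 - 49)*u(A, 0) = ((1 + 0)*4 - 49)*(0**2 - 5*2) = (1*4 - 49)*(0 - 10) = (4 - 49)*(-10) = -45*(-10) = 450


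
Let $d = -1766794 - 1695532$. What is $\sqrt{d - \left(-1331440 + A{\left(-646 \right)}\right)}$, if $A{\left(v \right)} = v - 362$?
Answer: $i \sqrt{2129878} \approx 1459.4 i$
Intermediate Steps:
$A{\left(v \right)} = -362 + v$
$d = -3462326$ ($d = -1766794 - 1695532 = -3462326$)
$\sqrt{d - \left(-1331440 + A{\left(-646 \right)}\right)} = \sqrt{-3462326 - -1332448} = \sqrt{-3462326 + \left(1331440 - -1008\right)} = \sqrt{-3462326 + \left(1331440 + 1008\right)} = \sqrt{-3462326 + 1332448} = \sqrt{-2129878} = i \sqrt{2129878}$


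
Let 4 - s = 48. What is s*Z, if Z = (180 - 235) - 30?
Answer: 3740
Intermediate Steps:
s = -44 (s = 4 - 1*48 = 4 - 48 = -44)
Z = -85 (Z = -55 - 30 = -85)
s*Z = -44*(-85) = 3740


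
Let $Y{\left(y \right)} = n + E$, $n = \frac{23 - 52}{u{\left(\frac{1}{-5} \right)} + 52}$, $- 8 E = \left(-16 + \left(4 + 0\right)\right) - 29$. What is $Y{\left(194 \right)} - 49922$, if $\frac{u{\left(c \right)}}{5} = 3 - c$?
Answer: $- \frac{6788753}{136} \approx -49917.0$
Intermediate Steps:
$u{\left(c \right)} = 15 - 5 c$ ($u{\left(c \right)} = 5 \left(3 - c\right) = 15 - 5 c$)
$E = \frac{41}{8}$ ($E = - \frac{\left(-16 + \left(4 + 0\right)\right) - 29}{8} = - \frac{\left(-16 + 4\right) - 29}{8} = - \frac{-12 - 29}{8} = \left(- \frac{1}{8}\right) \left(-41\right) = \frac{41}{8} \approx 5.125$)
$n = - \frac{29}{68}$ ($n = \frac{23 - 52}{\left(15 - \frac{5}{-5}\right) + 52} = - \frac{29}{\left(15 - -1\right) + 52} = - \frac{29}{\left(15 + 1\right) + 52} = - \frac{29}{16 + 52} = - \frac{29}{68} \approx -0.42647$)
$Y{\left(y \right)} = \frac{639}{136}$ ($Y{\left(y \right)} = - \frac{29}{68} + \frac{41}{8} = \frac{639}{136}$)
$Y{\left(194 \right)} - 49922 = \frac{639}{136} - 49922 = - \frac{6788753}{136}$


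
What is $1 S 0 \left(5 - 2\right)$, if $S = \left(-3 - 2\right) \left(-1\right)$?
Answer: $0$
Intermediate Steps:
$S = 5$ ($S = \left(-5\right) \left(-1\right) = 5$)
$1 S 0 \left(5 - 2\right) = 1 \cdot 5 \cdot 0 \left(5 - 2\right) = 5 \cdot 0 \cdot 3 = 5 \cdot 0 = 0$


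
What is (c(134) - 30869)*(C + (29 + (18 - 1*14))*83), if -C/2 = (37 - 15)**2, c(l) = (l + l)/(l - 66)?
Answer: -929254326/17 ≈ -5.4662e+7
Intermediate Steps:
c(l) = 2*l/(-66 + l) (c(l) = (2*l)/(-66 + l) = 2*l/(-66 + l))
C = -968 (C = -2*(37 - 15)**2 = -2*22**2 = -2*484 = -968)
(c(134) - 30869)*(C + (29 + (18 - 1*14))*83) = (2*134/(-66 + 134) - 30869)*(-968 + (29 + (18 - 1*14))*83) = (2*134/68 - 30869)*(-968 + (29 + (18 - 14))*83) = (2*134*(1/68) - 30869)*(-968 + (29 + 4)*83) = (67/17 - 30869)*(-968 + 33*83) = -524706*(-968 + 2739)/17 = -524706/17*1771 = -929254326/17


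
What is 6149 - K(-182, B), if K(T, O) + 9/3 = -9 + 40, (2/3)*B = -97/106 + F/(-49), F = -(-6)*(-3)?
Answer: 6121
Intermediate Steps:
F = -18 (F = -1*18 = -18)
B = -8535/10388 (B = 3*(-97/106 - 18/(-49))/2 = 3*(-97*1/106 - 18*(-1/49))/2 = 3*(-97/106 + 18/49)/2 = (3/2)*(-2845/5194) = -8535/10388 ≈ -0.82162)
K(T, O) = 28 (K(T, O) = -3 + (-9 + 40) = -3 + 31 = 28)
6149 - K(-182, B) = 6149 - 1*28 = 6149 - 28 = 6121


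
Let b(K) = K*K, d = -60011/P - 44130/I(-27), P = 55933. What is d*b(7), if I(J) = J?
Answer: 40289482219/503397 ≈ 80035.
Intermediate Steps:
d = 822234331/503397 (d = -60011/55933 - 44130/(-27) = -60011*1/55933 - 44130*(-1/27) = -60011/55933 + 14710/9 = 822234331/503397 ≈ 1633.4)
b(K) = K**2
d*b(7) = (822234331/503397)*7**2 = (822234331/503397)*49 = 40289482219/503397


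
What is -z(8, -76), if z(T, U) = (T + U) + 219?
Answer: -151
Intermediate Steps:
z(T, U) = 219 + T + U
-z(8, -76) = -(219 + 8 - 76) = -1*151 = -151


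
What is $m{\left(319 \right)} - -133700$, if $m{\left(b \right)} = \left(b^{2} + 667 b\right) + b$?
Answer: $448553$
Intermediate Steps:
$m{\left(b \right)} = b^{2} + 668 b$
$m{\left(319 \right)} - -133700 = 319 \left(668 + 319\right) - -133700 = 319 \cdot 987 + 133700 = 314853 + 133700 = 448553$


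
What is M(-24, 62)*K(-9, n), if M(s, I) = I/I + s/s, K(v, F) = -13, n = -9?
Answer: -26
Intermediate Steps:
M(s, I) = 2 (M(s, I) = 1 + 1 = 2)
M(-24, 62)*K(-9, n) = 2*(-13) = -26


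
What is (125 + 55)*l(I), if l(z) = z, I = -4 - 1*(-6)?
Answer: 360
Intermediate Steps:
I = 2 (I = -4 + 6 = 2)
(125 + 55)*l(I) = (125 + 55)*2 = 180*2 = 360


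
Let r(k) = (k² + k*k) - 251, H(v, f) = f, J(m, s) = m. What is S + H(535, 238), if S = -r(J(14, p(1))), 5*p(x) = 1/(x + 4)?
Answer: 97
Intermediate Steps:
p(x) = 1/(5*(4 + x)) (p(x) = 1/(5*(x + 4)) = 1/(5*(4 + x)))
r(k) = -251 + 2*k² (r(k) = (k² + k²) - 251 = 2*k² - 251 = -251 + 2*k²)
S = -141 (S = -(-251 + 2*14²) = -(-251 + 2*196) = -(-251 + 392) = -1*141 = -141)
S + H(535, 238) = -141 + 238 = 97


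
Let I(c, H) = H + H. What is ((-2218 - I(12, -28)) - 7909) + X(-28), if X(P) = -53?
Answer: -10124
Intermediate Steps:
I(c, H) = 2*H
((-2218 - I(12, -28)) - 7909) + X(-28) = ((-2218 - 2*(-28)) - 7909) - 53 = ((-2218 - 1*(-56)) - 7909) - 53 = ((-2218 + 56) - 7909) - 53 = (-2162 - 7909) - 53 = -10071 - 53 = -10124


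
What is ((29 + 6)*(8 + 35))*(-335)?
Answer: -504175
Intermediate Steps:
((29 + 6)*(8 + 35))*(-335) = (35*43)*(-335) = 1505*(-335) = -504175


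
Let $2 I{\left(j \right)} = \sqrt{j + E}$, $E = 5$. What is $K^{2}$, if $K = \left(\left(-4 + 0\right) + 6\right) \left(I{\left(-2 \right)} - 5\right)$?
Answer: $\left(10 - \sqrt{3}\right)^{2} \approx 68.359$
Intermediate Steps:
$I{\left(j \right)} = \frac{\sqrt{5 + j}}{2}$ ($I{\left(j \right)} = \frac{\sqrt{j + 5}}{2} = \frac{\sqrt{5 + j}}{2}$)
$K = -10 + \sqrt{3}$ ($K = \left(\left(-4 + 0\right) + 6\right) \left(\frac{\sqrt{5 - 2}}{2} - 5\right) = \left(-4 + 6\right) \left(\frac{\sqrt{3}}{2} - 5\right) = 2 \left(-5 + \frac{\sqrt{3}}{2}\right) = -10 + \sqrt{3} \approx -8.2679$)
$K^{2} = \left(-10 + \sqrt{3}\right)^{2}$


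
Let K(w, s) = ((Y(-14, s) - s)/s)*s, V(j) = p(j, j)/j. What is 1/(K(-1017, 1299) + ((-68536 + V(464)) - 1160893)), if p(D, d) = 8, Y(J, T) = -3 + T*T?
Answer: 58/26486861 ≈ 2.1898e-6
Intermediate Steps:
Y(J, T) = -3 + T²
V(j) = 8/j
K(w, s) = -3 + s² - s (K(w, s) = (((-3 + s²) - s)/s)*s = ((-3 + s² - s)/s)*s = -3 + s² - s)
1/(K(-1017, 1299) + ((-68536 + V(464)) - 1160893)) = 1/((-3 + 1299² - 1*1299) + ((-68536 + 8/464) - 1160893)) = 1/((-3 + 1687401 - 1299) + ((-68536 + 8*(1/464)) - 1160893)) = 1/(1686099 + ((-68536 + 1/58) - 1160893)) = 1/(1686099 + (-3975087/58 - 1160893)) = 1/(1686099 - 71306881/58) = 1/(26486861/58) = 58/26486861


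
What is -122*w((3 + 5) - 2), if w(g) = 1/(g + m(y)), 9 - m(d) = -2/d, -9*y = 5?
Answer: -610/57 ≈ -10.702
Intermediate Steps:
y = -5/9 (y = -⅑*5 = -5/9 ≈ -0.55556)
m(d) = 9 + 2/d (m(d) = 9 - (-2)/d = 9 + 2/d)
w(g) = 1/(27/5 + g) (w(g) = 1/(g + (9 + 2/(-5/9))) = 1/(g + (9 + 2*(-9/5))) = 1/(g + (9 - 18/5)) = 1/(g + 27/5) = 1/(27/5 + g))
-122*w((3 + 5) - 2) = -610/(27 + 5*((3 + 5) - 2)) = -610/(27 + 5*(8 - 2)) = -610/(27 + 5*6) = -610/(27 + 30) = -610/57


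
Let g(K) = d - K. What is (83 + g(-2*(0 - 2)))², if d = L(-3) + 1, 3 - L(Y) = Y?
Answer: 7396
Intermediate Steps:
L(Y) = 3 - Y
d = 7 (d = (3 - 1*(-3)) + 1 = (3 + 3) + 1 = 6 + 1 = 7)
g(K) = 7 - K
(83 + g(-2*(0 - 2)))² = (83 + (7 - (-2)*(0 - 2)))² = (83 + (7 - (-2)*(-2)))² = (83 + (7 - 1*4))² = (83 + (7 - 4))² = (83 + 3)² = 86² = 7396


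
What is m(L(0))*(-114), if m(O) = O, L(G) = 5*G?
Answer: 0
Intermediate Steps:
m(L(0))*(-114) = (5*0)*(-114) = 0*(-114) = 0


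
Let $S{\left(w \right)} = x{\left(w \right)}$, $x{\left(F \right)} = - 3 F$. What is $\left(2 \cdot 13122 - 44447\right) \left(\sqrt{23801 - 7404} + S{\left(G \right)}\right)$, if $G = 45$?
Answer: $2457405 - 18203 \sqrt{16397} \approx 1.265 \cdot 10^{5}$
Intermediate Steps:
$S{\left(w \right)} = - 3 w$
$\left(2 \cdot 13122 - 44447\right) \left(\sqrt{23801 - 7404} + S{\left(G \right)}\right) = \left(2 \cdot 13122 - 44447\right) \left(\sqrt{23801 - 7404} - 135\right) = \left(26244 - 44447\right) \left(\sqrt{16397} - 135\right) = - 18203 \left(-135 + \sqrt{16397}\right) = 2457405 - 18203 \sqrt{16397}$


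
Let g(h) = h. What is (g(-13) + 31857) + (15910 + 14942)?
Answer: 62696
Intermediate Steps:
(g(-13) + 31857) + (15910 + 14942) = (-13 + 31857) + (15910 + 14942) = 31844 + 30852 = 62696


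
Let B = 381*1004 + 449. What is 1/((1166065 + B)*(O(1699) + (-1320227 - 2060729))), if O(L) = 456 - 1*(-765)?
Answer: -1/5235337944930 ≈ -1.9101e-13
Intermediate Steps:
B = 382973 (B = 382524 + 449 = 382973)
O(L) = 1221 (O(L) = 456 + 765 = 1221)
1/((1166065 + B)*(O(1699) + (-1320227 - 2060729))) = 1/((1166065 + 382973)*(1221 + (-1320227 - 2060729))) = 1/(1549038*(1221 - 3380956)) = 1/(1549038*(-3379735)) = 1/(-5235337944930) = -1/5235337944930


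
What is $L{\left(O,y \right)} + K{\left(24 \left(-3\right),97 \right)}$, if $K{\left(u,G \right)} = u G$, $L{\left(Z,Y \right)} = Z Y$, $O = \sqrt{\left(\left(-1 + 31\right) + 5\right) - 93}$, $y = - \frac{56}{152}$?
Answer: $-6984 - \frac{7 i \sqrt{58}}{19} \approx -6984.0 - 2.8058 i$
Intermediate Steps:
$y = - \frac{7}{19}$ ($y = \left(-56\right) \frac{1}{152} = - \frac{7}{19} \approx -0.36842$)
$O = i \sqrt{58}$ ($O = \sqrt{\left(30 + 5\right) - 93} = \sqrt{35 - 93} = \sqrt{-58} = i \sqrt{58} \approx 7.6158 i$)
$L{\left(Z,Y \right)} = Y Z$
$K{\left(u,G \right)} = G u$
$L{\left(O,y \right)} + K{\left(24 \left(-3\right),97 \right)} = - \frac{7 i \sqrt{58}}{19} + 97 \cdot 24 \left(-3\right) = - \frac{7 i \sqrt{58}}{19} + 97 \left(-72\right) = - \frac{7 i \sqrt{58}}{19} - 6984 = -6984 - \frac{7 i \sqrt{58}}{19}$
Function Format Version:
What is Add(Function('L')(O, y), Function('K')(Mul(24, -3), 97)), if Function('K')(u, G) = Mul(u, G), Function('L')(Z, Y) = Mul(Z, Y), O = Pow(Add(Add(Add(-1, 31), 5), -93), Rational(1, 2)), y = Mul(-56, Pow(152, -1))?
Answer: Add(-6984, Mul(Rational(-7, 19), I, Pow(58, Rational(1, 2)))) ≈ Add(-6984.0, Mul(-2.8058, I))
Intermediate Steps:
y = Rational(-7, 19) (y = Mul(-56, Rational(1, 152)) = Rational(-7, 19) ≈ -0.36842)
O = Mul(I, Pow(58, Rational(1, 2))) (O = Pow(Add(Add(30, 5), -93), Rational(1, 2)) = Pow(Add(35, -93), Rational(1, 2)) = Pow(-58, Rational(1, 2)) = Mul(I, Pow(58, Rational(1, 2))) ≈ Mul(7.6158, I))
Function('L')(Z, Y) = Mul(Y, Z)
Function('K')(u, G) = Mul(G, u)
Add(Function('L')(O, y), Function('K')(Mul(24, -3), 97)) = Add(Mul(Rational(-7, 19), Mul(I, Pow(58, Rational(1, 2)))), Mul(97, Mul(24, -3))) = Add(Mul(Rational(-7, 19), I, Pow(58, Rational(1, 2))), Mul(97, -72)) = Add(Mul(Rational(-7, 19), I, Pow(58, Rational(1, 2))), -6984) = Add(-6984, Mul(Rational(-7, 19), I, Pow(58, Rational(1, 2))))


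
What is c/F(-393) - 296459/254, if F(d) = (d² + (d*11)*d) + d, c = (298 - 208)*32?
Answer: -36622420879/31377382 ≈ -1167.2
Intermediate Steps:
c = 2880 (c = 90*32 = 2880)
F(d) = d + 12*d² (F(d) = (d² + (11*d)*d) + d = (d² + 11*d²) + d = 12*d² + d = d + 12*d²)
c/F(-393) - 296459/254 = 2880/((-393*(1 + 12*(-393)))) - 296459/254 = 2880/((-393*(1 - 4716))) - 296459*1/254 = 2880/((-393*(-4715))) - 296459/254 = 2880/1852995 - 296459/254 = 2880*(1/1852995) - 296459/254 = 192/123533 - 296459/254 = -36622420879/31377382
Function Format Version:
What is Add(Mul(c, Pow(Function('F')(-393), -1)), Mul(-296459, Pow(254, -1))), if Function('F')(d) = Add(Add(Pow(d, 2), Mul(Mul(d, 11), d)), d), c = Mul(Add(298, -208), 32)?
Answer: Rational(-36622420879, 31377382) ≈ -1167.2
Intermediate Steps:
c = 2880 (c = Mul(90, 32) = 2880)
Function('F')(d) = Add(d, Mul(12, Pow(d, 2))) (Function('F')(d) = Add(Add(Pow(d, 2), Mul(Mul(11, d), d)), d) = Add(Add(Pow(d, 2), Mul(11, Pow(d, 2))), d) = Add(Mul(12, Pow(d, 2)), d) = Add(d, Mul(12, Pow(d, 2))))
Add(Mul(c, Pow(Function('F')(-393), -1)), Mul(-296459, Pow(254, -1))) = Add(Mul(2880, Pow(Mul(-393, Add(1, Mul(12, -393))), -1)), Mul(-296459, Pow(254, -1))) = Add(Mul(2880, Pow(Mul(-393, Add(1, -4716)), -1)), Mul(-296459, Rational(1, 254))) = Add(Mul(2880, Pow(Mul(-393, -4715), -1)), Rational(-296459, 254)) = Add(Mul(2880, Pow(1852995, -1)), Rational(-296459, 254)) = Add(Mul(2880, Rational(1, 1852995)), Rational(-296459, 254)) = Add(Rational(192, 123533), Rational(-296459, 254)) = Rational(-36622420879, 31377382)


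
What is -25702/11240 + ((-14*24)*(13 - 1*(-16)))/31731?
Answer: -22025541/8491820 ≈ -2.5937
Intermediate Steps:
-25702/11240 + ((-14*24)*(13 - 1*(-16)))/31731 = -25702*1/11240 - 336*(13 + 16)*(1/31731) = -12851/5620 - 336*29*(1/31731) = -12851/5620 - 9744*1/31731 = -12851/5620 - 464/1511 = -22025541/8491820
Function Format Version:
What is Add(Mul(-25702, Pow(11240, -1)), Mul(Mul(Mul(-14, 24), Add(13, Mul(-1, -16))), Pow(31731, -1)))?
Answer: Rational(-22025541, 8491820) ≈ -2.5937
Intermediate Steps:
Add(Mul(-25702, Pow(11240, -1)), Mul(Mul(Mul(-14, 24), Add(13, Mul(-1, -16))), Pow(31731, -1))) = Add(Mul(-25702, Rational(1, 11240)), Mul(Mul(-336, Add(13, 16)), Rational(1, 31731))) = Add(Rational(-12851, 5620), Mul(Mul(-336, 29), Rational(1, 31731))) = Add(Rational(-12851, 5620), Mul(-9744, Rational(1, 31731))) = Add(Rational(-12851, 5620), Rational(-464, 1511)) = Rational(-22025541, 8491820)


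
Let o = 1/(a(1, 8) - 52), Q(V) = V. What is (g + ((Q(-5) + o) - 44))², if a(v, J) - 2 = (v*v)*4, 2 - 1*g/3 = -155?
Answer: 376786921/2116 ≈ 1.7807e+5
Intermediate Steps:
g = 471 (g = 6 - 3*(-155) = 6 + 465 = 471)
a(v, J) = 2 + 4*v² (a(v, J) = 2 + (v*v)*4 = 2 + v²*4 = 2 + 4*v²)
o = -1/46 (o = 1/((2 + 4*1²) - 52) = 1/((2 + 4*1) - 52) = 1/((2 + 4) - 52) = 1/(6 - 52) = 1/(-46) = -1/46 ≈ -0.021739)
(g + ((Q(-5) + o) - 44))² = (471 + ((-5 - 1/46) - 44))² = (471 + (-231/46 - 44))² = (471 - 2255/46)² = (19411/46)² = 376786921/2116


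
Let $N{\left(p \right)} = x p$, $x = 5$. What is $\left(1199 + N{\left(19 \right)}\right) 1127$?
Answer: $1458338$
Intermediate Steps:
$N{\left(p \right)} = 5 p$
$\left(1199 + N{\left(19 \right)}\right) 1127 = \left(1199 + 5 \cdot 19\right) 1127 = \left(1199 + 95\right) 1127 = 1294 \cdot 1127 = 1458338$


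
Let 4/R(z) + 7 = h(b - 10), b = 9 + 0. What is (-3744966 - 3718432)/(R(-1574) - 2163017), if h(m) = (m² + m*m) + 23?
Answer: 67170582/19467151 ≈ 3.4505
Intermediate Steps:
b = 9
h(m) = 23 + 2*m² (h(m) = (m² + m²) + 23 = 2*m² + 23 = 23 + 2*m²)
R(z) = 2/9 (R(z) = 4/(-7 + (23 + 2*(9 - 10)²)) = 4/(-7 + (23 + 2*(-1)²)) = 4/(-7 + (23 + 2*1)) = 4/(-7 + (23 + 2)) = 4/(-7 + 25) = 4/18 = 4*(1/18) = 2/9)
(-3744966 - 3718432)/(R(-1574) - 2163017) = (-3744966 - 3718432)/(2/9 - 2163017) = -7463398/(-19467151/9) = -7463398*(-9/19467151) = 67170582/19467151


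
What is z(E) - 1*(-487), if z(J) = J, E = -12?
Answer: 475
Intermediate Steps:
z(E) - 1*(-487) = -12 - 1*(-487) = -12 + 487 = 475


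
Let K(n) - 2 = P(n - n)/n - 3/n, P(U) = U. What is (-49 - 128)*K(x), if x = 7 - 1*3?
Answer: -885/4 ≈ -221.25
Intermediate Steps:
x = 4 (x = 7 - 3 = 4)
K(n) = 2 - 3/n (K(n) = 2 + ((n - n)/n - 3/n) = 2 + (0/n - 3/n) = 2 + (0 - 3/n) = 2 - 3/n)
(-49 - 128)*K(x) = (-49 - 128)*(2 - 3/4) = -177*(2 - 3*¼) = -177*(2 - ¾) = -177*5/4 = -885/4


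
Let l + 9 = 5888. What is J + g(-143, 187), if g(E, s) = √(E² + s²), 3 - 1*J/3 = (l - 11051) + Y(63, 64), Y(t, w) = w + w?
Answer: 15141 + 11*√458 ≈ 15376.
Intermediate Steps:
Y(t, w) = 2*w
l = 5879 (l = -9 + 5888 = 5879)
J = 15141 (J = 9 - 3*((5879 - 11051) + 2*64) = 9 - 3*(-5172 + 128) = 9 - 3*(-5044) = 9 + 15132 = 15141)
J + g(-143, 187) = 15141 + √((-143)² + 187²) = 15141 + √(20449 + 34969) = 15141 + √55418 = 15141 + 11*√458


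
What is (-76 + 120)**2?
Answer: 1936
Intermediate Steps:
(-76 + 120)**2 = 44**2 = 1936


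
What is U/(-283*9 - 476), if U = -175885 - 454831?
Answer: 630716/3023 ≈ 208.64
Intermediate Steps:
U = -630716
U/(-283*9 - 476) = -630716/(-283*9 - 476) = -630716/(-2547 - 476) = -630716/(-3023) = -630716*(-1/3023) = 630716/3023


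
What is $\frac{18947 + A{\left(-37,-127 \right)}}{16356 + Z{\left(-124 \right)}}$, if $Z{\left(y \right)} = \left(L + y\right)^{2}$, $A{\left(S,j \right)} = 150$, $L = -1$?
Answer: $\frac{19097}{31981} \approx 0.59714$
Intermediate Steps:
$Z{\left(y \right)} = \left(-1 + y\right)^{2}$
$\frac{18947 + A{\left(-37,-127 \right)}}{16356 + Z{\left(-124 \right)}} = \frac{18947 + 150}{16356 + \left(-1 - 124\right)^{2}} = \frac{19097}{16356 + \left(-125\right)^{2}} = \frac{19097}{16356 + 15625} = \frac{19097}{31981}$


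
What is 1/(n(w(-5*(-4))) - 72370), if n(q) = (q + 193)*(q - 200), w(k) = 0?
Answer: -1/110970 ≈ -9.0114e-6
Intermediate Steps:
n(q) = (-200 + q)*(193 + q) (n(q) = (193 + q)*(-200 + q) = (-200 + q)*(193 + q))
1/(n(w(-5*(-4))) - 72370) = 1/((-38600 + 0**2 - 7*0) - 72370) = 1/((-38600 + 0 + 0) - 72370) = 1/(-38600 - 72370) = 1/(-110970) = -1/110970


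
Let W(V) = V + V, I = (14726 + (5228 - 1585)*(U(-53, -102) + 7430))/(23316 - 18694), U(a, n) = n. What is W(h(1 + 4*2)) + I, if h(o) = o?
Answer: 13396913/2311 ≈ 5797.0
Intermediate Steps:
I = 13355315/2311 (I = (14726 + (5228 - 1585)*(-102 + 7430))/(23316 - 18694) = (14726 + 3643*7328)/4622 = (14726 + 26695904)*(1/4622) = 26710630*(1/4622) = 13355315/2311 ≈ 5779.0)
W(V) = 2*V
W(h(1 + 4*2)) + I = 2*(1 + 4*2) + 13355315/2311 = 2*(1 + 8) + 13355315/2311 = 2*9 + 13355315/2311 = 18 + 13355315/2311 = 13396913/2311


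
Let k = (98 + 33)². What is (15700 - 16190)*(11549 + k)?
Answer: -14067900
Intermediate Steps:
k = 17161 (k = 131² = 17161)
(15700 - 16190)*(11549 + k) = (15700 - 16190)*(11549 + 17161) = -490*28710 = -14067900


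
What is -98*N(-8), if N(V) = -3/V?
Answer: -147/4 ≈ -36.750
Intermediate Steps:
-98*N(-8) = -(-294)/(-8) = -(-294)*(-1)/8 = -98*3/8 = -147/4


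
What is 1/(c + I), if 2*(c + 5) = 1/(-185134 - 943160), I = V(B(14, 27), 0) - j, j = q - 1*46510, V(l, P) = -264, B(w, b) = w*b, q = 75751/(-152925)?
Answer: 115029573300/5319139478513521 ≈ 2.1626e-5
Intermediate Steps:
q = -75751/152925 (q = 75751*(-1/152925) = -75751/152925 ≈ -0.49535)
B(w, b) = b*w
j = -7112617501/152925 (j = -75751/152925 - 1*46510 = -75751/152925 - 46510 = -7112617501/152925 ≈ -46511.)
I = 7072245301/152925 (I = -264 - 1*(-7112617501/152925) = -264 + 7112617501/152925 = 7072245301/152925 ≈ 46247.)
c = -11282941/2256588 (c = -5 + 1/(2*(-185134 - 943160)) = -5 + (½)/(-1128294) = -5 + (½)*(-1/1128294) = -5 - 1/2256588 = -11282941/2256588 ≈ -5.0000)
1/(c + I) = 1/(-11282941/2256588 + 7072245301/152925) = 1/(5319139478513521/115029573300) = 115029573300/5319139478513521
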